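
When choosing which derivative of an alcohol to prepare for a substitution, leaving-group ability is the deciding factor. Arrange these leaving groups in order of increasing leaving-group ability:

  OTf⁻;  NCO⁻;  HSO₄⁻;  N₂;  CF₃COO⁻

N₂: no meaningful conjugate acid; N₂ departs as an exceptionally stable neutral molecule
OTf⁻: pKₐ(CF₃SO₃H (triflic acid)) ≈ -14
HSO₄⁻: pKₐ(H₂SO₄) ≈ -3
CF₃COO⁻: pKₐ(CF₃COOH) ≈ 0.2
NCO⁻: pKₐ(HOCN) ≈ 3.5
Reversing gives the worst-to-best order requested.

NCO⁻ < CF₃COO⁻ < HSO₄⁻ < OTf⁻ < N₂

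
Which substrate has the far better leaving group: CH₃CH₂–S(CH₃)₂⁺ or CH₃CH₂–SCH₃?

CH₃CH₂–S(CH₃)₂⁺

From CH₃CH₂–SCH₃ the departing group would be RS⁻ (pKₐ(RSH (a thiol)) ≈ 10.5). Moderately basic; rarely leaves without activation.
From CH₃CH₂–S(CH₃)₂⁺ the leaving group is SR'₂ (pKₐ(R'₂SH⁺) ≈ -7). Neutral; leaves from a sulfonium salt (R–SR'₂⁺).
(In practice CH₃CH₂–S(CH₃)₂⁺ is made from CH₃CH₂–SCH₃ by S-methylation with CH₃I, allowing neutral dimethyl sulfide, rather than methanethiolate, to depart.)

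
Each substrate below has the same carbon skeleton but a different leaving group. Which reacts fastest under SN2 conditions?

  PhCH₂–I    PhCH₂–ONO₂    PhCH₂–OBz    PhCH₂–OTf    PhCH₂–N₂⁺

With the same alkyl group throughout, only the leaving group differentiates the rates.
Leaving-group ability tracks the stability of the departed species; conjugate-acid pKₐ is the usual yardstick (lower pKₐ → better LG).
PhCH₂–N₂⁺ loses N₂: no meaningful conjugate acid; N₂ departs as an exceptionally stable neutral molecule
PhCH₂–OTf loses OTf⁻: pKₐ(CF₃SO₃H (triflic acid)) ≈ -14
PhCH₂–I loses I⁻: pKₐ(HI) ≈ -10
PhCH₂–ONO₂ loses NO₃⁻: pKₐ(HNO₃) ≈ -1.3
PhCH₂–OBz loses PhCOO⁻: pKₐ(C₆H₅COOH) ≈ 4.2

PhCH₂–N₂⁺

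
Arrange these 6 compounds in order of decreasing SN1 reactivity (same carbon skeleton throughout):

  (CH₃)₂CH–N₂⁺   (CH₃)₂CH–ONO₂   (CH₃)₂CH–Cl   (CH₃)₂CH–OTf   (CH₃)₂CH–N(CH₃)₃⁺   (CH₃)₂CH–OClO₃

(CH₃)₂CH–N₂⁺ > (CH₃)₂CH–OTf > (CH₃)₂CH–OClO₃ > (CH₃)₂CH–Cl > (CH₃)₂CH–ONO₂ > (CH₃)₂CH–N(CH₃)₃⁺

Identical carbon frameworks mean the comparison reduces to leaving-group quality.
Leaving-group ability tracks the stability of the departed species; conjugate-acid pKₐ is the usual yardstick (lower pKₐ → better LG).
(CH₃)₂CH–N₂⁺ loses N₂: no meaningful conjugate acid; N₂ departs as an exceptionally stable neutral molecule
(CH₃)₂CH–OTf loses OTf⁻: pKₐ(CF₃SO₃H (triflic acid)) ≈ -14
(CH₃)₂CH–OClO₃ loses ClO₄⁻: pKₐ(HClO₄) ≈ -10
(CH₃)₂CH–Cl loses Cl⁻: pKₐ(HCl) ≈ -7
(CH₃)₂CH–ONO₂ loses NO₃⁻: pKₐ(HNO₃) ≈ -1.3
(CH₃)₂CH–N(CH₃)₃⁺ loses NR'₃: pKₐ(R'₃NH⁺) ≈ 10.7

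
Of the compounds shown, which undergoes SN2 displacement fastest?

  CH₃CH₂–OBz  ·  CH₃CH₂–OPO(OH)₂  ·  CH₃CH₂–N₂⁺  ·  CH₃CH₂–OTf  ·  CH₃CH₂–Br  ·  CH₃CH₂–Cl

The skeletons are identical, so relative rate is governed entirely by leaving-group ability.
A good leaving group is a weak base: the lower the pKₐ of its conjugate acid, the more readily it departs.
CH₃CH₂–N₂⁺ loses N₂: no meaningful conjugate acid; N₂ departs as an exceptionally stable neutral molecule
CH₃CH₂–OTf loses OTf⁻: pKₐ(CF₃SO₃H (triflic acid)) ≈ -14
CH₃CH₂–Br loses Br⁻: pKₐ(HBr) ≈ -9
CH₃CH₂–Cl loses Cl⁻: pKₐ(HCl) ≈ -7
CH₃CH₂–OPO(OH)₂ loses H₂PO₄⁻: pKₐ(H₃PO₄) ≈ 2.1
CH₃CH₂–OBz loses PhCOO⁻: pKₐ(C₆H₅COOH) ≈ 4.2

CH₃CH₂–N₂⁺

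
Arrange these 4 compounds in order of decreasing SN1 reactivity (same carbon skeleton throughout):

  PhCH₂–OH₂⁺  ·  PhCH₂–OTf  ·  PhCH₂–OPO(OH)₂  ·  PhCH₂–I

With the same alkyl group throughout, only the leaving group differentiates the rates.
Leaving-group ability tracks the stability of the departed species; conjugate-acid pKₐ is the usual yardstick (lower pKₐ → better LG).
PhCH₂–OTf loses OTf⁻: pKₐ(CF₃SO₃H (triflic acid)) ≈ -14
PhCH₂–I loses I⁻: pKₐ(HI) ≈ -10
PhCH₂–OH₂⁺ loses H₂O: pKₐ(H₃O⁺) ≈ -1.7
PhCH₂–OPO(OH)₂ loses H₂PO₄⁻: pKₐ(H₃PO₄) ≈ 2.1

PhCH₂–OTf > PhCH₂–I > PhCH₂–OH₂⁺ > PhCH₂–OPO(OH)₂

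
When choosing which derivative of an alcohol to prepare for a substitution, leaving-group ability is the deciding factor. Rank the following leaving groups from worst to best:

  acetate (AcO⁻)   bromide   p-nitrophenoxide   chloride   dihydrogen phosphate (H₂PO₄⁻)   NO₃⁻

p-nitrophenoxide < acetate (AcO⁻) < dihydrogen phosphate (H₂PO₄⁻) < NO₃⁻ < chloride < bromide

The more stable X⁻ (or X) is on its own — i.e. the weaker a base it is — the better a leaving group it makes.
bromide: pKₐ(HBr) ≈ -9 — weak base; good leaving group
chloride: pKₐ(HCl) ≈ -7 — moderately weak base
NO₃⁻: pKₐ(HNO₃) ≈ -1.3 — resonance-delocalised over three oxygens
dihydrogen phosphate (H₂PO₄⁻): pKₐ(H₃PO₄) ≈ 2.1 — moderate base; biological leaving group after further activation
acetate (AcO⁻): pKₐ(CH₃COOH) ≈ 4.8 — resonance-stabilised but still a weak base
p-nitrophenoxide: pKₐ(p-nitrophenol) ≈ 7.2 — nitro group delocalises the charge; the classic chromogenic LG
Listed from poorest to best leaving group as asked.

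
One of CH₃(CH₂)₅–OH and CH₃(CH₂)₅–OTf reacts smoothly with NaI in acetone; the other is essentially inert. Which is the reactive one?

From CH₃(CH₂)₅–OH the departing group would be OH⁻ (pKₐ(H₂O) ≈ 15.7). Strong base; essentially never leaves without prior activation.
From CH₃(CH₂)₅–OTf the leaving group is OTf⁻ (pKₐ(CF₃SO₃H (triflic acid)) ≈ -14). Charge spread over three oxygens and a CF₃ group; the premier leaving group in synthesis.
(In practice CH₃(CH₂)₅–OTf is made from CH₃(CH₂)₅–OH by treatment with Tf₂O / 2,6-lutidine, converting the hydroxyl into a triflate.)

CH₃(CH₂)₅–OTf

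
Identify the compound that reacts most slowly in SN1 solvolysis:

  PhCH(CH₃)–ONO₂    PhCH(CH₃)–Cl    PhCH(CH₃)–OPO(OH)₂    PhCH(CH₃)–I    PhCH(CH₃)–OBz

PhCH(CH₃)–OBz

With the same alkyl group throughout, only the leaving group differentiates the rates.
Rank by basicity of the departing species: weakest base leaves most easily.
PhCH(CH₃)–I loses I⁻: pKₐ(HI) ≈ -10
PhCH(CH₃)–Cl loses Cl⁻: pKₐ(HCl) ≈ -7
PhCH(CH₃)–ONO₂ loses NO₃⁻: pKₐ(HNO₃) ≈ -1.3
PhCH(CH₃)–OPO(OH)₂ loses H₂PO₄⁻: pKₐ(H₃PO₄) ≈ 2.1
PhCH(CH₃)–OBz loses PhCOO⁻: pKₐ(C₆H₅COOH) ≈ 4.2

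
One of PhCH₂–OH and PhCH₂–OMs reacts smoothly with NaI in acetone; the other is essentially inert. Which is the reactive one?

From PhCH₂–OH the departing group would be OH⁻ (pKₐ(H₂O) ≈ 15.7). Strong base; essentially never leaves without prior activation.
From PhCH₂–OMs the leaving group is OMs⁻ (pKₐ(CH₃SO₃H (MsOH)) ≈ -1.9). Resonance-delocalised alkanesulfonate.
(In practice PhCH₂–OMs is made from PhCH₂–OH by treatment with MsCl / Et₃N, converting the hydroxyl into a mesylate.)

PhCH₂–OMs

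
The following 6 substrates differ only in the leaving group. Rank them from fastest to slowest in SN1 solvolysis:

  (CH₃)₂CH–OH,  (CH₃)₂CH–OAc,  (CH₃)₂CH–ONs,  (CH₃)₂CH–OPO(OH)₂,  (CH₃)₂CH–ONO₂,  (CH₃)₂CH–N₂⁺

(CH₃)₂CH–N₂⁺ > (CH₃)₂CH–ONs > (CH₃)₂CH–ONO₂ > (CH₃)₂CH–OPO(OH)₂ > (CH₃)₂CH–OAc > (CH₃)₂CH–OH

With the same alkyl group throughout, only the leaving group differentiates the rates.
Leaving-group ability tracks the stability of the departed species; conjugate-acid pKₐ is the usual yardstick (lower pKₐ → better LG).
(CH₃)₂CH–N₂⁺ loses N₂: no meaningful conjugate acid; N₂ departs as an exceptionally stable neutral molecule
(CH₃)₂CH–ONs loses ONs⁻: pKₐ(p-O₂NC₆H₄SO₃H) ≈ -3.5
(CH₃)₂CH–ONO₂ loses NO₃⁻: pKₐ(HNO₃) ≈ -1.3
(CH₃)₂CH–OPO(OH)₂ loses H₂PO₄⁻: pKₐ(H₃PO₄) ≈ 2.1
(CH₃)₂CH–OAc loses AcO⁻: pKₐ(CH₃COOH) ≈ 4.8
(CH₃)₂CH–OH loses OH⁻: pKₐ(H₂O) ≈ 15.7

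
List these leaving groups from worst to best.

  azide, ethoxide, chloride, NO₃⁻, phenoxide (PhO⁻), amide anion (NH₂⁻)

amide anion (NH₂⁻) < ethoxide < phenoxide (PhO⁻) < azide < NO₃⁻ < chloride

Leaving-group ability tracks the stability of the departed species; conjugate-acid pKₐ is the usual yardstick (lower pKₐ → better LG).
chloride: pKₐ(HCl) ≈ -7
NO₃⁻: pKₐ(HNO₃) ≈ -1.3
azide: pKₐ(HN₃) ≈ 4.7
phenoxide (PhO⁻): pKₐ(C₆H₅OH (phenol)) ≈ 10
ethoxide: pKₐ(CH₃CH₂OH) ≈ 16
amide anion (NH₂⁻): pKₐ(NH₃) ≈ 38
Listed from poorest to best leaving group as asked.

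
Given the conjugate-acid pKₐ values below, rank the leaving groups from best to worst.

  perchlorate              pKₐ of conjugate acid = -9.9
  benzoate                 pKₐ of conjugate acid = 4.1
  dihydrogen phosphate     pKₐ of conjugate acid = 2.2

Lower conjugate-acid pKₐ ⇒ weaker base ⇒ better leaving group.
Sorting by the given values: perchlorate (-9.9), dihydrogen phosphate (2.2), benzoate (4.1).

perchlorate > dihydrogen phosphate > benzoate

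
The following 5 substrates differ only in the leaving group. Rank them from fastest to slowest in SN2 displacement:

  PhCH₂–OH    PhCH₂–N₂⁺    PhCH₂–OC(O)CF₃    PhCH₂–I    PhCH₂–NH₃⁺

PhCH₂–N₂⁺ > PhCH₂–I > PhCH₂–OC(O)CF₃ > PhCH₂–NH₃⁺ > PhCH₂–OH

Identical carbon frameworks mean the comparison reduces to leaving-group quality.
The more stable X⁻ (or X) is on its own — i.e. the weaker a base it is — the better a leaving group it makes.
PhCH₂–N₂⁺ loses N₂: no meaningful conjugate acid; N₂ departs as an exceptionally stable neutral molecule
PhCH₂–I loses I⁻: pKₐ(HI) ≈ -10
PhCH₂–OC(O)CF₃ loses CF₃COO⁻: pKₐ(CF₃COOH) ≈ 0.2
PhCH₂–NH₃⁺ loses NH₃: pKₐ(NH₄⁺) ≈ 9.2
PhCH₂–OH loses OH⁻: pKₐ(H₂O) ≈ 15.7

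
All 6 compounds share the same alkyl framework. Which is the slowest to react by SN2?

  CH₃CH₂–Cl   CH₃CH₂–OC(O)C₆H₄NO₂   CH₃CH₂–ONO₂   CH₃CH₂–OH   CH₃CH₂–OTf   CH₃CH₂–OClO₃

CH₃CH₂–OH

With the same alkyl group throughout, only the leaving group differentiates the rates.
Rank by basicity of the departing species: weakest base leaves most easily.
CH₃CH₂–OTf loses OTf⁻: pKₐ(CF₃SO₃H (triflic acid)) ≈ -14
CH₃CH₂–OClO₃ loses ClO₄⁻: pKₐ(HClO₄) ≈ -10
CH₃CH₂–Cl loses Cl⁻: pKₐ(HCl) ≈ -7
CH₃CH₂–ONO₂ loses NO₃⁻: pKₐ(HNO₃) ≈ -1.3
CH₃CH₂–OC(O)C₆H₄NO₂ loses p-O₂N–C₆H₄–COO⁻: pKₐ(p-nitrobenzoic acid) ≈ 3.4
CH₃CH₂–OH loses OH⁻: pKₐ(H₂O) ≈ 15.7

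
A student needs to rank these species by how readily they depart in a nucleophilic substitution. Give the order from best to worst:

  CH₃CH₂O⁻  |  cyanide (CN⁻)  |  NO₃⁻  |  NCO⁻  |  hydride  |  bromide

The more stable X⁻ (or X) is on its own — i.e. the weaker a base it is — the better a leaving group it makes.
bromide: pKₐ(HBr) ≈ -9 — weak base; good leaving group
NO₃⁻: pKₐ(HNO₃) ≈ -1.3
NCO⁻: pKₐ(HOCN) ≈ 3.5 — resonance between N and O
cyanide (CN⁻): pKₐ(HCN) ≈ 9.2 — sp carbon stabilises the charge somewhat, but still a poor LG
CH₃CH₂O⁻: pKₐ(CH₃CH₂OH) ≈ 16
hydride: pKₐ(H₂) ≈ 36 — extremely strong base; leaves only in special hydride-transfer contexts

bromide > NO₃⁻ > NCO⁻ > cyanide (CN⁻) > CH₃CH₂O⁻ > hydride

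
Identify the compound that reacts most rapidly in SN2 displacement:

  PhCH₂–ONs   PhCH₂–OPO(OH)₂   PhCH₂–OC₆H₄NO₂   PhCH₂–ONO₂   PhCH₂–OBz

PhCH₂–ONs

The skeletons are identical, so relative rate is governed entirely by leaving-group ability.
A good leaving group is a weak base: the lower the pKₐ of its conjugate acid, the more readily it departs.
PhCH₂–ONs loses ONs⁻: pKₐ(p-O₂NC₆H₄SO₃H) ≈ -3.5
PhCH₂–ONO₂ loses NO₃⁻: pKₐ(HNO₃) ≈ -1.3
PhCH₂–OPO(OH)₂ loses H₂PO₄⁻: pKₐ(H₃PO₄) ≈ 2.1
PhCH₂–OBz loses PhCOO⁻: pKₐ(C₆H₅COOH) ≈ 4.2
PhCH₂–OC₆H₄NO₂ loses p-O₂N–C₆H₄–O⁻: pKₐ(p-nitrophenol) ≈ 7.2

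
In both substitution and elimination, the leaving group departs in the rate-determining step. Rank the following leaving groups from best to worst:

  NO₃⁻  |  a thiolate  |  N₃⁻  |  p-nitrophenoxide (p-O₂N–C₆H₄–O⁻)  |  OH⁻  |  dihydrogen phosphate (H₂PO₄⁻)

Leaving-group ability tracks the stability of the departed species; conjugate-acid pKₐ is the usual yardstick (lower pKₐ → better LG).
NO₃⁻: pKₐ(HNO₃) ≈ -1.3
dihydrogen phosphate (H₂PO₄⁻): pKₐ(H₃PO₄) ≈ 2.1
N₃⁻: pKₐ(HN₃) ≈ 4.7
p-nitrophenoxide (p-O₂N–C₆H₄–O⁻): pKₐ(p-nitrophenol) ≈ 7.2
a thiolate: pKₐ(RSH (a thiol)) ≈ 10.5
OH⁻: pKₐ(H₂O) ≈ 15.7

NO₃⁻ > dihydrogen phosphate (H₂PO₄⁻) > N₃⁻ > p-nitrophenoxide (p-O₂N–C₆H₄–O⁻) > a thiolate > OH⁻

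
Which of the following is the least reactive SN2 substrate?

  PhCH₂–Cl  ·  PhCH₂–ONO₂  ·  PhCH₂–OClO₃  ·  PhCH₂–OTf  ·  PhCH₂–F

The skeletons are identical, so relative rate is governed entirely by leaving-group ability.
The more stable X⁻ (or X) is on its own — i.e. the weaker a base it is — the better a leaving group it makes.
PhCH₂–OTf loses OTf⁻: pKₐ(CF₃SO₃H (triflic acid)) ≈ -14
PhCH₂–OClO₃ loses ClO₄⁻: pKₐ(HClO₄) ≈ -10
PhCH₂–Cl loses Cl⁻: pKₐ(HCl) ≈ -7
PhCH₂–ONO₂ loses NO₃⁻: pKₐ(HNO₃) ≈ -1.3
PhCH₂–F loses F⁻: pKₐ(HF) ≈ 3.2

PhCH₂–F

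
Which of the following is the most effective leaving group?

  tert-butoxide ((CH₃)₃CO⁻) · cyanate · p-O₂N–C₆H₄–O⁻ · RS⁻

cyanate

cyanate: pKₐ(HOCN) ≈ 3.5
p-O₂N–C₆H₄–O⁻: pKₐ(p-nitrophenol) ≈ 7.2
RS⁻: pKₐ(RSH (a thiol)) ≈ 10.5
tert-butoxide ((CH₃)₃CO⁻): pKₐ(t-BuOH) ≈ 18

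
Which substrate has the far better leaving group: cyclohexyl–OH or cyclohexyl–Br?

cyclohexyl–Br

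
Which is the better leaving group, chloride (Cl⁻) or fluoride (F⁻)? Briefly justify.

chloride (Cl⁻) is the better leaving group.
pKₐ(HCl) ≈ -7 versus pKₐ(HF) ≈ 3.2: chloride (Cl⁻) is the much weaker base.
Moderately weak base.

chloride (Cl⁻)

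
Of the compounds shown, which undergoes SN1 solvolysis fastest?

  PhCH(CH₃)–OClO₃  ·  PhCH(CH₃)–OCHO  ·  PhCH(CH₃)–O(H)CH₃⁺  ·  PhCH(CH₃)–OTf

With the same alkyl group throughout, only the leaving group differentiates the rates.
Leaving-group ability tracks the stability of the departed species; conjugate-acid pKₐ is the usual yardstick (lower pKₐ → better LG).
PhCH(CH₃)–OTf loses OTf⁻: pKₐ(CF₃SO₃H (triflic acid)) ≈ -14
PhCH(CH₃)–OClO₃ loses ClO₄⁻: pKₐ(HClO₄) ≈ -10
PhCH(CH₃)–O(H)CH₃⁺ loses R'OH: pKₐ(R'OH₂⁺) ≈ -2.4
PhCH(CH₃)–OCHO loses HCOO⁻: pKₐ(HCOOH) ≈ 3.8

PhCH(CH₃)–OTf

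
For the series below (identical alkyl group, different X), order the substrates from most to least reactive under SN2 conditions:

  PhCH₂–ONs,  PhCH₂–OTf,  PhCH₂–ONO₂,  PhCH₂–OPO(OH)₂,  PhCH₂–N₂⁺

PhCH₂–N₂⁺ > PhCH₂–OTf > PhCH₂–ONs > PhCH₂–ONO₂ > PhCH₂–OPO(OH)₂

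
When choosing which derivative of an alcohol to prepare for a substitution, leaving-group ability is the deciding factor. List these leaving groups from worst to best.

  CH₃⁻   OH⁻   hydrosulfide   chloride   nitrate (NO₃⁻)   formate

A good leaving group is a weak base: the lower the pKₐ of its conjugate acid, the more readily it departs.
chloride: pKₐ(HCl) ≈ -7
nitrate (NO₃⁻): pKₐ(HNO₃) ≈ -1.3
formate: pKₐ(HCOOH) ≈ 3.8
hydrosulfide: pKₐ(H₂S) ≈ 7
OH⁻: pKₐ(H₂O) ≈ 15.7
CH₃⁻: pKₐ(CH₄) ≈ 48
The question asks for worst first, so the sequence is read in increasing leaving-group ability.

CH₃⁻ < OH⁻ < hydrosulfide < formate < nitrate (NO₃⁻) < chloride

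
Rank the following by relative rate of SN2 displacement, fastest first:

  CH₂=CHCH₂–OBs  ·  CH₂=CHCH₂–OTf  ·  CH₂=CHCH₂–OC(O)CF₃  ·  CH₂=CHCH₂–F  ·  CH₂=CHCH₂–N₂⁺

CH₂=CHCH₂–N₂⁺ > CH₂=CHCH₂–OTf > CH₂=CHCH₂–OBs > CH₂=CHCH₂–OC(O)CF₃ > CH₂=CHCH₂–F

The skeletons are identical, so relative rate is governed entirely by leaving-group ability.
Rank by basicity of the departing species: weakest base leaves most easily.
CH₂=CHCH₂–N₂⁺ loses N₂: no meaningful conjugate acid; N₂ departs as an exceptionally stable neutral molecule
CH₂=CHCH₂–OTf loses OTf⁻: pKₐ(CF₃SO₃H (triflic acid)) ≈ -14
CH₂=CHCH₂–OBs loses OBs⁻: pKₐ(p-BrC₆H₄SO₃H) ≈ -2.8
CH₂=CHCH₂–OC(O)CF₃ loses CF₃COO⁻: pKₐ(CF₃COOH) ≈ 0.2
CH₂=CHCH₂–F loses F⁻: pKₐ(HF) ≈ 3.2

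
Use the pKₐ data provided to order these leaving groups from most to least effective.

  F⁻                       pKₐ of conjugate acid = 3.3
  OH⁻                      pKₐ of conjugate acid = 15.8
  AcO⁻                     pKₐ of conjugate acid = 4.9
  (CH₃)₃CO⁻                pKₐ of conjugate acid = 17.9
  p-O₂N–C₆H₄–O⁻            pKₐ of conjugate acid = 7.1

Lower conjugate-acid pKₐ ⇒ weaker base ⇒ better leaving group.
Sorting by the given values: F⁻ (3.3), AcO⁻ (4.9), p-O₂N–C₆H₄–O⁻ (7.1), OH⁻ (15.8), (CH₃)₃CO⁻ (17.9).

F⁻ > AcO⁻ > p-O₂N–C₆H₄–O⁻ > OH⁻ > (CH₃)₃CO⁻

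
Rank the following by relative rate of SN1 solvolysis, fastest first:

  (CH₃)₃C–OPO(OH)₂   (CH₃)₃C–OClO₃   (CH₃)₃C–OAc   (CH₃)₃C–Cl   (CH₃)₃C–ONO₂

The skeletons are identical, so relative rate is governed entirely by leaving-group ability.
Rank by basicity of the departing species: weakest base leaves most easily.
(CH₃)₃C–OClO₃ loses ClO₄⁻: pKₐ(HClO₄) ≈ -10
(CH₃)₃C–Cl loses Cl⁻: pKₐ(HCl) ≈ -7
(CH₃)₃C–ONO₂ loses NO₃⁻: pKₐ(HNO₃) ≈ -1.3
(CH₃)₃C–OPO(OH)₂ loses H₂PO₄⁻: pKₐ(H₃PO₄) ≈ 2.1
(CH₃)₃C–OAc loses AcO⁻: pKₐ(CH₃COOH) ≈ 4.8

(CH₃)₃C–OClO₃ > (CH₃)₃C–Cl > (CH₃)₃C–ONO₂ > (CH₃)₃C–OPO(OH)₂ > (CH₃)₃C–OAc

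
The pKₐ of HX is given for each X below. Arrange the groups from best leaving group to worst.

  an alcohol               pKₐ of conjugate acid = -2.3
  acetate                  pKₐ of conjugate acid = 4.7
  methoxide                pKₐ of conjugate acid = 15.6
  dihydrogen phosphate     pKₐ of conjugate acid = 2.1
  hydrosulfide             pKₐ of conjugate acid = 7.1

an alcohol > dihydrogen phosphate > acetate > hydrosulfide > methoxide

Lower conjugate-acid pKₐ ⇒ weaker base ⇒ better leaving group.
Sorting by the given values: an alcohol (-2.3), dihydrogen phosphate (2.1), acetate (4.7), hydrosulfide (7.1), methoxide (15.6).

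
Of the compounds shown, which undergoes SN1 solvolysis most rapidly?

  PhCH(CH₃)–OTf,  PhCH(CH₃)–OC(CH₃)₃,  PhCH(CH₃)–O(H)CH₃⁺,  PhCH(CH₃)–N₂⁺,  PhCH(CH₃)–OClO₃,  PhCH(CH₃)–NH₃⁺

PhCH(CH₃)–N₂⁺

Same R in every case — rank the leaving groups.
Leaving-group ability tracks the stability of the departed species; conjugate-acid pKₐ is the usual yardstick (lower pKₐ → better LG).
PhCH(CH₃)–N₂⁺ loses N₂: no meaningful conjugate acid; N₂ departs as an exceptionally stable neutral molecule
PhCH(CH₃)–OTf loses OTf⁻: pKₐ(CF₃SO₃H (triflic acid)) ≈ -14
PhCH(CH₃)–OClO₃ loses ClO₄⁻: pKₐ(HClO₄) ≈ -10
PhCH(CH₃)–O(H)CH₃⁺ loses R'OH: pKₐ(R'OH₂⁺) ≈ -2.4
PhCH(CH₃)–NH₃⁺ loses NH₃: pKₐ(NH₄⁺) ≈ 9.2
PhCH(CH₃)–OC(CH₃)₃ loses (CH₃)₃CO⁻: pKₐ(t-BuOH) ≈ 18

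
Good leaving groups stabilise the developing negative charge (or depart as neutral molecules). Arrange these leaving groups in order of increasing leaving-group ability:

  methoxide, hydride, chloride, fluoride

Leaving-group ability tracks the stability of the departed species; conjugate-acid pKₐ is the usual yardstick (lower pKₐ → better LG).
chloride: pKₐ(HCl) ≈ -7
fluoride: pKₐ(HF) ≈ 3.2
methoxide: pKₐ(CH₃OH) ≈ 15.5
hydride: pKₐ(H₂) ≈ 36
Reversing gives the worst-to-best order requested.

hydride < methoxide < fluoride < chloride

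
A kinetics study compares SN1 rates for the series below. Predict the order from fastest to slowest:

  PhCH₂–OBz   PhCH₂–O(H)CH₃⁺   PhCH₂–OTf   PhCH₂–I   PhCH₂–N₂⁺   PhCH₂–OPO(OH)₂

PhCH₂–N₂⁺ > PhCH₂–OTf > PhCH₂–I > PhCH₂–O(H)CH₃⁺ > PhCH₂–OPO(OH)₂ > PhCH₂–OBz

With the same alkyl group throughout, only the leaving group differentiates the rates.
Leaving-group ability tracks the stability of the departed species; conjugate-acid pKₐ is the usual yardstick (lower pKₐ → better LG).
PhCH₂–N₂⁺ loses N₂: no meaningful conjugate acid; N₂ departs as an exceptionally stable neutral molecule
PhCH₂–OTf loses OTf⁻: pKₐ(CF₃SO₃H (triflic acid)) ≈ -14
PhCH₂–I loses I⁻: pKₐ(HI) ≈ -10
PhCH₂–O(H)CH₃⁺ loses R'OH: pKₐ(R'OH₂⁺) ≈ -2.4
PhCH₂–OPO(OH)₂ loses H₂PO₄⁻: pKₐ(H₃PO₄) ≈ 2.1
PhCH₂–OBz loses PhCOO⁻: pKₐ(C₆H₅COOH) ≈ 4.2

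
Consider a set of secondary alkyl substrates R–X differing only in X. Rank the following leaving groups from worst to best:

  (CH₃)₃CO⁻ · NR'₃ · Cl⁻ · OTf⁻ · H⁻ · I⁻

OTf⁻: pKₐ(CF₃SO₃H (triflic acid)) ≈ -14
I⁻: pKₐ(HI) ≈ -10
Cl⁻: pKₐ(HCl) ≈ -7
NR'₃: pKₐ(R'₃NH⁺) ≈ 10.7
(CH₃)₃CO⁻: pKₐ(t-BuOH) ≈ 18
H⁻: pKₐ(H₂) ≈ 36
The question asks for worst first, so the sequence is read in increasing leaving-group ability.

H⁻ < (CH₃)₃CO⁻ < NR'₃ < Cl⁻ < I⁻ < OTf⁻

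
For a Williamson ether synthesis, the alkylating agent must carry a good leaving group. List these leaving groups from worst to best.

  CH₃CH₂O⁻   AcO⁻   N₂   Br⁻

CH₃CH₂O⁻ < AcO⁻ < Br⁻ < N₂

N₂: no meaningful conjugate acid; N₂ departs as an exceptionally stable neutral molecule
Br⁻: pKₐ(HBr) ≈ -9
AcO⁻: pKₐ(CH₃COOH) ≈ 4.8 — resonance-stabilised but still a weak base
CH₃CH₂O⁻: pKₐ(CH₃CH₂OH) ≈ 16 — strong base; alkoxides do not leave unassisted
The question asks for worst first, so the sequence is read in increasing leaving-group ability.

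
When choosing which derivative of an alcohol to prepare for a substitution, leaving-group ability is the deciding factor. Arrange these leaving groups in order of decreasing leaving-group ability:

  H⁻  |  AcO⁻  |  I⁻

I⁻ > AcO⁻ > H⁻

Leaving-group ability tracks the stability of the departed species; conjugate-acid pKₐ is the usual yardstick (lower pKₐ → better LG).
I⁻: pKₐ(HI) ≈ -10
AcO⁻: pKₐ(CH₃COOH) ≈ 4.8
H⁻: pKₐ(H₂) ≈ 36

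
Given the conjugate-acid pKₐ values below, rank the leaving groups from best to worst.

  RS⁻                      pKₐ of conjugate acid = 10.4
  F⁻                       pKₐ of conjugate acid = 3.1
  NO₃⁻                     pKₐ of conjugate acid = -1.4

Lower conjugate-acid pKₐ ⇒ weaker base ⇒ better leaving group.
Sorting by the given values: NO₃⁻ (-1.4), F⁻ (3.1), RS⁻ (10.4).

NO₃⁻ > F⁻ > RS⁻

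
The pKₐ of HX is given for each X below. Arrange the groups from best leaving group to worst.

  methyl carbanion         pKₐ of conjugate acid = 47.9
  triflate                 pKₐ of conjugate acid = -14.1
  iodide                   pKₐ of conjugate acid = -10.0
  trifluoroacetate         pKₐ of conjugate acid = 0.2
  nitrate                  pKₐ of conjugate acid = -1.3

Lower conjugate-acid pKₐ ⇒ weaker base ⇒ better leaving group.
Sorting by the given values: triflate (-14.1), iodide (-10.0), nitrate (-1.3), trifluoroacetate (0.2), methyl carbanion (47.9).

triflate > iodide > nitrate > trifluoroacetate > methyl carbanion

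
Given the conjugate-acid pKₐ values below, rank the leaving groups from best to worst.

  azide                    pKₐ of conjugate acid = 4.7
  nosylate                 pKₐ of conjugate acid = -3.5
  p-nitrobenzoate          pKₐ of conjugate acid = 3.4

Lower conjugate-acid pKₐ ⇒ weaker base ⇒ better leaving group.
Sorting by the given values: nosylate (-3.5), p-nitrobenzoate (3.4), azide (4.7).

nosylate > p-nitrobenzoate > azide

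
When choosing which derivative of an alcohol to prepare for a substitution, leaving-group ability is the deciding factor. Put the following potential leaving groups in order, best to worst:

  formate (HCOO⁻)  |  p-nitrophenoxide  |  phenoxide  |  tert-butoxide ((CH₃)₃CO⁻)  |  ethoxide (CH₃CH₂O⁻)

formate (HCOO⁻) > p-nitrophenoxide > phenoxide > ethoxide (CH₃CH₂O⁻) > tert-butoxide ((CH₃)₃CO⁻)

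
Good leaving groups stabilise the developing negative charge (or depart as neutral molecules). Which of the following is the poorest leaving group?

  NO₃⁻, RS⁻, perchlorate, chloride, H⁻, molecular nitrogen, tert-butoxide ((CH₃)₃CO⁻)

The more stable X⁻ (or X) is on its own — i.e. the weaker a base it is — the better a leaving group it makes.
molecular nitrogen: no meaningful conjugate acid; N₂ departs as an exceptionally stable neutral molecule
perchlorate: pKₐ(HClO₄) ≈ -10
chloride: pKₐ(HCl) ≈ -7
NO₃⁻: pKₐ(HNO₃) ≈ -1.3
RS⁻: pKₐ(RSH (a thiol)) ≈ 10.5
tert-butoxide ((CH₃)₃CO⁻): pKₐ(t-BuOH) ≈ 18
H⁻: pKₐ(H₂) ≈ 36

H⁻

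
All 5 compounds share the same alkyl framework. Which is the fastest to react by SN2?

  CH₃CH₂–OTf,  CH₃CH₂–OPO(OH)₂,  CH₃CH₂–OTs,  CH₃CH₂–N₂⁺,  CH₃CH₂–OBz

CH₃CH₂–N₂⁺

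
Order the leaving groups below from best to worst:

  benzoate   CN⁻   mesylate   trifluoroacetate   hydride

mesylate: pKₐ(CH₃SO₃H (MsOH)) ≈ -1.9
trifluoroacetate: pKₐ(CF₃COOH) ≈ 0.2 — strongly electron-withdrawing CF₃ stabilises the carboxylate
benzoate: pKₐ(C₆H₅COOH) ≈ 4.2
CN⁻: pKₐ(HCN) ≈ 9.2
hydride: pKₐ(H₂) ≈ 36 — extremely strong base; leaves only in special hydride-transfer contexts

mesylate > trifluoroacetate > benzoate > CN⁻ > hydride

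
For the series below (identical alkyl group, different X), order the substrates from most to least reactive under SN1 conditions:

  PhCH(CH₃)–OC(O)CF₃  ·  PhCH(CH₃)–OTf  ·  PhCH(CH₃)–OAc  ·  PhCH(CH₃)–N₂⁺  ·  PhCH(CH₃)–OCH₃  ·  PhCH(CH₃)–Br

The skeletons are identical, so relative rate is governed entirely by leaving-group ability.
Rank by basicity of the departing species: weakest base leaves most easily.
PhCH(CH₃)–N₂⁺ loses N₂: no meaningful conjugate acid; N₂ departs as an exceptionally stable neutral molecule
PhCH(CH₃)–OTf loses OTf⁻: pKₐ(CF₃SO₃H (triflic acid)) ≈ -14
PhCH(CH₃)–Br loses Br⁻: pKₐ(HBr) ≈ -9
PhCH(CH₃)–OC(O)CF₃ loses CF₃COO⁻: pKₐ(CF₃COOH) ≈ 0.2
PhCH(CH₃)–OAc loses AcO⁻: pKₐ(CH₃COOH) ≈ 4.8
PhCH(CH₃)–OCH₃ loses CH₃O⁻: pKₐ(CH₃OH) ≈ 15.5

PhCH(CH₃)–N₂⁺ > PhCH(CH₃)–OTf > PhCH(CH₃)–Br > PhCH(CH₃)–OC(O)CF₃ > PhCH(CH₃)–OAc > PhCH(CH₃)–OCH₃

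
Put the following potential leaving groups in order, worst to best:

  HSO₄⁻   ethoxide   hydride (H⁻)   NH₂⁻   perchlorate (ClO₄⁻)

A good leaving group is a weak base: the lower the pKₐ of its conjugate acid, the more readily it departs.
perchlorate (ClO₄⁻): pKₐ(HClO₄) ≈ -10
HSO₄⁻: pKₐ(H₂SO₄) ≈ -3 — conjugate base of a strong mineral acid
ethoxide: pKₐ(CH₃CH₂OH) ≈ 16 — strong base; alkoxides do not leave unassisted
hydride (H⁻): pKₐ(H₂) ≈ 36 — extremely strong base; leaves only in special hydride-transfer contexts
NH₂⁻: pKₐ(NH₃) ≈ 38 — extremely strong base; never a leaving group
The question asks for worst first, so the sequence is read in increasing leaving-group ability.

NH₂⁻ < hydride (H⁻) < ethoxide < HSO₄⁻ < perchlorate (ClO₄⁻)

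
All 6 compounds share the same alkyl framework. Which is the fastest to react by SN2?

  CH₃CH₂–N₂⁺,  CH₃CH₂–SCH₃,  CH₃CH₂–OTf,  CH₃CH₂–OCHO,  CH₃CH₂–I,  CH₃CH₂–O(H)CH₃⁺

CH₃CH₂–N₂⁺

Identical carbon frameworks mean the comparison reduces to leaving-group quality.
A good leaving group is a weak base: the lower the pKₐ of its conjugate acid, the more readily it departs.
CH₃CH₂–N₂⁺ loses N₂: no meaningful conjugate acid; N₂ departs as an exceptionally stable neutral molecule
CH₃CH₂–OTf loses OTf⁻: pKₐ(CF₃SO₃H (triflic acid)) ≈ -14
CH₃CH₂–I loses I⁻: pKₐ(HI) ≈ -10
CH₃CH₂–O(H)CH₃⁺ loses R'OH: pKₐ(R'OH₂⁺) ≈ -2.4
CH₃CH₂–OCHO loses HCOO⁻: pKₐ(HCOOH) ≈ 3.8
CH₃CH₂–SCH₃ loses RS⁻: pKₐ(RSH (a thiol)) ≈ 10.5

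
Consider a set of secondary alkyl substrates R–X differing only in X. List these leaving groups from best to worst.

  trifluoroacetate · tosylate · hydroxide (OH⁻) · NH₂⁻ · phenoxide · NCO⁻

tosylate > trifluoroacetate > NCO⁻ > phenoxide > hydroxide (OH⁻) > NH₂⁻

tosylate: pKₐ(p-CH₃C₆H₄SO₃H (TsOH)) ≈ -2.8
trifluoroacetate: pKₐ(CF₃COOH) ≈ 0.2
NCO⁻: pKₐ(HOCN) ≈ 3.5
phenoxide: pKₐ(C₆H₅OH (phenol)) ≈ 10
hydroxide (OH⁻): pKₐ(H₂O) ≈ 15.7
NH₂⁻: pKₐ(NH₃) ≈ 38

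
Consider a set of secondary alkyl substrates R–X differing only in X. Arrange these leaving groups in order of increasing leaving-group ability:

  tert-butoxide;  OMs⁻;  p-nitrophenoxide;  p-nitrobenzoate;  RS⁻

tert-butoxide < RS⁻ < p-nitrophenoxide < p-nitrobenzoate < OMs⁻

Rank by basicity of the departing species: weakest base leaves most easily.
OMs⁻: pKₐ(CH₃SO₃H (MsOH)) ≈ -1.9 — resonance-delocalised alkanesulfonate
p-nitrobenzoate: pKₐ(p-nitrobenzoic acid) ≈ 3.4
p-nitrophenoxide: pKₐ(p-nitrophenol) ≈ 7.2 — nitro group delocalises the charge; the classic chromogenic LG
RS⁻: pKₐ(RSH (a thiol)) ≈ 10.5 — moderately basic; rarely leaves without activation
tert-butoxide: pKₐ(t-BuOH) ≈ 18
Listed from poorest to best leaving group as asked.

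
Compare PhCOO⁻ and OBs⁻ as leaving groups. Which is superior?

OBs⁻ is the better leaving group.
pKₐ(p-BrC₆H₄SO₃H) ≈ -2.8 versus pKₐ(C₆H₅COOH) ≈ 4.2: OBs⁻ is the much weaker base.
Arenesulfonate with a p-bromo substituent.

OBs⁻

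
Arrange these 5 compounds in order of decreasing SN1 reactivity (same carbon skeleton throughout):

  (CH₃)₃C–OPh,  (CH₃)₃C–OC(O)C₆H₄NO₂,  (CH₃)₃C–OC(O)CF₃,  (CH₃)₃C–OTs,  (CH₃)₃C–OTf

Identical carbon frameworks mean the comparison reduces to leaving-group quality.
A good leaving group is a weak base: the lower the pKₐ of its conjugate acid, the more readily it departs.
(CH₃)₃C–OTf loses OTf⁻: pKₐ(CF₃SO₃H (triflic acid)) ≈ -14
(CH₃)₃C–OTs loses OTs⁻: pKₐ(p-CH₃C₆H₄SO₃H (TsOH)) ≈ -2.8
(CH₃)₃C–OC(O)CF₃ loses CF₃COO⁻: pKₐ(CF₃COOH) ≈ 0.2
(CH₃)₃C–OC(O)C₆H₄NO₂ loses p-O₂N–C₆H₄–COO⁻: pKₐ(p-nitrobenzoic acid) ≈ 3.4
(CH₃)₃C–OPh loses PhO⁻: pKₐ(C₆H₅OH (phenol)) ≈ 10

(CH₃)₃C–OTf > (CH₃)₃C–OTs > (CH₃)₃C–OC(O)CF₃ > (CH₃)₃C–OC(O)C₆H₄NO₂ > (CH₃)₃C–OPh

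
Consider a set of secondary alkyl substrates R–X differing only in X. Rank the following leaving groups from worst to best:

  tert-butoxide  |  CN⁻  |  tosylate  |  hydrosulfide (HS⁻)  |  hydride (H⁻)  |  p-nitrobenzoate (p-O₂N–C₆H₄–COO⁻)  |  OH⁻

hydride (H⁻) < tert-butoxide < OH⁻ < CN⁻ < hydrosulfide (HS⁻) < p-nitrobenzoate (p-O₂N–C₆H₄–COO⁻) < tosylate

tosylate: pKₐ(p-CH₃C₆H₄SO₃H (TsOH)) ≈ -2.8
p-nitrobenzoate (p-O₂N–C₆H₄–COO⁻): pKₐ(p-nitrobenzoic acid) ≈ 3.4
hydrosulfide (HS⁻): pKₐ(H₂S) ≈ 7
CN⁻: pKₐ(HCN) ≈ 9.2
OH⁻: pKₐ(H₂O) ≈ 15.7
tert-butoxide: pKₐ(t-BuOH) ≈ 18
hydride (H⁻): pKₐ(H₂) ≈ 36
Reversing gives the worst-to-best order requested.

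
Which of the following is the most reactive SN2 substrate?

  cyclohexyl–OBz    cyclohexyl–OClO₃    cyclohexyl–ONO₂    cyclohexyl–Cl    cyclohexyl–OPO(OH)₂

cyclohexyl–OClO₃

Identical carbon frameworks mean the comparison reduces to leaving-group quality.
The more stable X⁻ (or X) is on its own — i.e. the weaker a base it is — the better a leaving group it makes.
cyclohexyl–OClO₃ loses ClO₄⁻: pKₐ(HClO₄) ≈ -10
cyclohexyl–Cl loses Cl⁻: pKₐ(HCl) ≈ -7
cyclohexyl–ONO₂ loses NO₃⁻: pKₐ(HNO₃) ≈ -1.3
cyclohexyl–OPO(OH)₂ loses H₂PO₄⁻: pKₐ(H₃PO₄) ≈ 2.1
cyclohexyl–OBz loses PhCOO⁻: pKₐ(C₆H₅COOH) ≈ 4.2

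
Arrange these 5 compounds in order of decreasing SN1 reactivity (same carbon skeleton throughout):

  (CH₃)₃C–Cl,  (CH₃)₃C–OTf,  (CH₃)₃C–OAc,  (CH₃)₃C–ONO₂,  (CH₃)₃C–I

(CH₃)₃C–OTf > (CH₃)₃C–I > (CH₃)₃C–Cl > (CH₃)₃C–ONO₂ > (CH₃)₃C–OAc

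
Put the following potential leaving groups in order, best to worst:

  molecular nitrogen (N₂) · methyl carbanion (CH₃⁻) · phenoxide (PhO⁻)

molecular nitrogen (N₂) > phenoxide (PhO⁻) > methyl carbanion (CH₃⁻)

Leaving-group ability tracks the stability of the departed species; conjugate-acid pKₐ is the usual yardstick (lower pKₐ → better LG).
molecular nitrogen (N₂): no meaningful conjugate acid; N₂ departs as an exceptionally stable neutral molecule
phenoxide (PhO⁻): pKₐ(C₆H₅OH (phenol)) ≈ 10
methyl carbanion (CH₃⁻): pKₐ(CH₄) ≈ 48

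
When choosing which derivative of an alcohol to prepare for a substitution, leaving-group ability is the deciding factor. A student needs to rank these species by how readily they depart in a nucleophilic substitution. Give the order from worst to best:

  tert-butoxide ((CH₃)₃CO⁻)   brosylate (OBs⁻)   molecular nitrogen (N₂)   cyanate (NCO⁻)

The more stable X⁻ (or X) is on its own — i.e. the weaker a base it is — the better a leaving group it makes.
molecular nitrogen (N₂): no meaningful conjugate acid; N₂ departs as an exceptionally stable neutral molecule
brosylate (OBs⁻): pKₐ(p-BrC₆H₄SO₃H) ≈ -2.8 — arenesulfonate with a p-bromo substituent
cyanate (NCO⁻): pKₐ(HOCN) ≈ 3.5
tert-butoxide ((CH₃)₃CO⁻): pKₐ(t-BuOH) ≈ 18 — bulky, strongly basic alkoxide
Reversing gives the worst-to-best order requested.

tert-butoxide ((CH₃)₃CO⁻) < cyanate (NCO⁻) < brosylate (OBs⁻) < molecular nitrogen (N₂)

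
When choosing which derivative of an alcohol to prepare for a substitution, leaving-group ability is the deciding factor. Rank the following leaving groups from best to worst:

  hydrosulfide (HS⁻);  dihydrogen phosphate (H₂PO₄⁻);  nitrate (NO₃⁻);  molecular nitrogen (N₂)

molecular nitrogen (N₂): no meaningful conjugate acid; N₂ departs as an exceptionally stable neutral molecule
nitrate (NO₃⁻): pKₐ(HNO₃) ≈ -1.3
dihydrogen phosphate (H₂PO₄⁻): pKₐ(H₃PO₄) ≈ 2.1
hydrosulfide (HS⁻): pKₐ(H₂S) ≈ 7

molecular nitrogen (N₂) > nitrate (NO₃⁻) > dihydrogen phosphate (H₂PO₄⁻) > hydrosulfide (HS⁻)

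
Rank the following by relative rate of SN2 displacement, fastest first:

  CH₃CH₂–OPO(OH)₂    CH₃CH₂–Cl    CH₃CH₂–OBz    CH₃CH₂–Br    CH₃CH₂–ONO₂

CH₃CH₂–Br > CH₃CH₂–Cl > CH₃CH₂–ONO₂ > CH₃CH₂–OPO(OH)₂ > CH₃CH₂–OBz

The skeletons are identical, so relative rate is governed entirely by leaving-group ability.
Rank by basicity of the departing species: weakest base leaves most easily.
CH₃CH₂–Br loses Br⁻: pKₐ(HBr) ≈ -9
CH₃CH₂–Cl loses Cl⁻: pKₐ(HCl) ≈ -7
CH₃CH₂–ONO₂ loses NO₃⁻: pKₐ(HNO₃) ≈ -1.3
CH₃CH₂–OPO(OH)₂ loses H₂PO₄⁻: pKₐ(H₃PO₄) ≈ 2.1
CH₃CH₂–OBz loses PhCOO⁻: pKₐ(C₆H₅COOH) ≈ 4.2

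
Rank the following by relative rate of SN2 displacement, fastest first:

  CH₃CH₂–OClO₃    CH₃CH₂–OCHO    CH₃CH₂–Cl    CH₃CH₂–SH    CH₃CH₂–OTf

With the same alkyl group throughout, only the leaving group differentiates the rates.
Rank by basicity of the departing species: weakest base leaves most easily.
CH₃CH₂–OTf loses OTf⁻: pKₐ(CF₃SO₃H (triflic acid)) ≈ -14
CH₃CH₂–OClO₃ loses ClO₄⁻: pKₐ(HClO₄) ≈ -10
CH₃CH₂–Cl loses Cl⁻: pKₐ(HCl) ≈ -7
CH₃CH₂–OCHO loses HCOO⁻: pKₐ(HCOOH) ≈ 3.8
CH₃CH₂–SH loses HS⁻: pKₐ(H₂S) ≈ 7

CH₃CH₂–OTf > CH₃CH₂–OClO₃ > CH₃CH₂–Cl > CH₃CH₂–OCHO > CH₃CH₂–SH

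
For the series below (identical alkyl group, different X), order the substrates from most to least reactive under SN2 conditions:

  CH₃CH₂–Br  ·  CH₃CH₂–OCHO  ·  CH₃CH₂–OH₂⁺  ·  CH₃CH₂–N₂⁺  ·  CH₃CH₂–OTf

With the same alkyl group throughout, only the leaving group differentiates the rates.
A good leaving group is a weak base: the lower the pKₐ of its conjugate acid, the more readily it departs.
CH₃CH₂–N₂⁺ loses N₂: no meaningful conjugate acid; N₂ departs as an exceptionally stable neutral molecule
CH₃CH₂–OTf loses OTf⁻: pKₐ(CF₃SO₃H (triflic acid)) ≈ -14
CH₃CH₂–Br loses Br⁻: pKₐ(HBr) ≈ -9
CH₃CH₂–OH₂⁺ loses H₂O: pKₐ(H₃O⁺) ≈ -1.7
CH₃CH₂–OCHO loses HCOO⁻: pKₐ(HCOOH) ≈ 3.8

CH₃CH₂–N₂⁺ > CH₃CH₂–OTf > CH₃CH₂–Br > CH₃CH₂–OH₂⁺ > CH₃CH₂–OCHO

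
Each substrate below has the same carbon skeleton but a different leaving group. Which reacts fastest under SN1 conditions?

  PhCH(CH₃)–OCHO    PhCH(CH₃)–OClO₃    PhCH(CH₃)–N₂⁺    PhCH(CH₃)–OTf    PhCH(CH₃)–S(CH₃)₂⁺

PhCH(CH₃)–N₂⁺

The skeletons are identical, so relative rate is governed entirely by leaving-group ability.
Leaving-group ability tracks the stability of the departed species; conjugate-acid pKₐ is the usual yardstick (lower pKₐ → better LG).
PhCH(CH₃)–N₂⁺ loses N₂: no meaningful conjugate acid; N₂ departs as an exceptionally stable neutral molecule
PhCH(CH₃)–OTf loses OTf⁻: pKₐ(CF₃SO₃H (triflic acid)) ≈ -14
PhCH(CH₃)–OClO₃ loses ClO₄⁻: pKₐ(HClO₄) ≈ -10
PhCH(CH₃)–S(CH₃)₂⁺ loses SR'₂: pKₐ(R'₂SH⁺) ≈ -7
PhCH(CH₃)–OCHO loses HCOO⁻: pKₐ(HCOOH) ≈ 3.8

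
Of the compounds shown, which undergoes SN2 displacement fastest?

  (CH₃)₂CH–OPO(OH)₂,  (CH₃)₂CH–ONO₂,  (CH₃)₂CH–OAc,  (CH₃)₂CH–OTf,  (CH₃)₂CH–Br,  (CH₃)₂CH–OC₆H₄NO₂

(CH₃)₂CH–OTf

Identical carbon frameworks mean the comparison reduces to leaving-group quality.
Leaving-group ability tracks the stability of the departed species; conjugate-acid pKₐ is the usual yardstick (lower pKₐ → better LG).
(CH₃)₂CH–OTf loses OTf⁻: pKₐ(CF₃SO₃H (triflic acid)) ≈ -14
(CH₃)₂CH–Br loses Br⁻: pKₐ(HBr) ≈ -9
(CH₃)₂CH–ONO₂ loses NO₃⁻: pKₐ(HNO₃) ≈ -1.3
(CH₃)₂CH–OPO(OH)₂ loses H₂PO₄⁻: pKₐ(H₃PO₄) ≈ 2.1
(CH₃)₂CH–OAc loses AcO⁻: pKₐ(CH₃COOH) ≈ 4.8
(CH₃)₂CH–OC₆H₄NO₂ loses p-O₂N–C₆H₄–O⁻: pKₐ(p-nitrophenol) ≈ 7.2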